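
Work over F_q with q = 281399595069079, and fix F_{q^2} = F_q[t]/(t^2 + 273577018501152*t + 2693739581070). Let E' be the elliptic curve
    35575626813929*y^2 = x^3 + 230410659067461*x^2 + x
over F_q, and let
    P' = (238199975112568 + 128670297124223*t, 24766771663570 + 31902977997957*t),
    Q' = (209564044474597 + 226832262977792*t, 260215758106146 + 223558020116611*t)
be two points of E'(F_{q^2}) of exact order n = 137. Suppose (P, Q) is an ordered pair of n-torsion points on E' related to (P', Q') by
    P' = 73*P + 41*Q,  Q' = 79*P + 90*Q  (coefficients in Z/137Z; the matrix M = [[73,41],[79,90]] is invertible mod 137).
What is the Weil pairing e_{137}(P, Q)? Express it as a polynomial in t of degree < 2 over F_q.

11610838235762 + 165807946004626*t

e_{137}(aP+bQ,cP+dQ) = e_{137}(P,Q)^(ad-bc); with (a,b,c,d)=(73,41,79,90) this gives the det-137 law.
det(M) mod 137 = 43; its inverse in (Z/137)^* is 51 (check: 43*51 mod 137 = 1).
(x,y)|->(112176237584372x+176511998158342,112176237584372y) sends E' to y^2=x^3+197684271151633*x+174901186001459.
8-bit Miller (10001001) on E'/F_{281399595069079} with a'=197684271151633, b'=174901186001459: accumulate tangent/chord ratios at Q'+S and P'+S'.
Miller gives e_{137}(P',Q') = 28934547317760 + 35962919928529*t in F_{281399595069079^2}.
(28934547317760 + 35962919928529*t)^{51} mod (281399595069079,f) = 11610838235762 + 165807946004626*t.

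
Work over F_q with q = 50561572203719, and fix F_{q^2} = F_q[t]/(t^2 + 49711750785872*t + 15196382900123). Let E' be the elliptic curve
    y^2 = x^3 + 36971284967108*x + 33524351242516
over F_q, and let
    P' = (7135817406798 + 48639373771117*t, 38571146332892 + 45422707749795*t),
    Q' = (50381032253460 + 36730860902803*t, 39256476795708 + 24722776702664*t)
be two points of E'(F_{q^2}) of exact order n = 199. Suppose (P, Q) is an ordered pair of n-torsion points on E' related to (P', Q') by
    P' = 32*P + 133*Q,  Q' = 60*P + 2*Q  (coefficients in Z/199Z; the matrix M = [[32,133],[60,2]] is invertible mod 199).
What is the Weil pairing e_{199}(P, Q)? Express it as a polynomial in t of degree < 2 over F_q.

27275403169241 + 21797370911048*t

e_{199}(aP+bQ,cP+dQ) = e_{199}(P,Q)^(ad-bc); with (a,b,c,d)=(32,133,60,2) this gives the det-199 law.
So e_{199}(P,Q) = e_{199}(P',Q')^{95}, since 44*95 = 1 mod 199.
Build f_{199,P'} and f_{199,Q'} via the 8-bit ladder of 199=11000111_2; evaluate at shifted divisors; quotient in F_{50561572203719^2}.
Result: e(P',Q') = 17970107458447 + 35602019386746*t.
Raise to 95: e(P,Q) = 27275403169241 + 21797370911048*t in mu_{199}.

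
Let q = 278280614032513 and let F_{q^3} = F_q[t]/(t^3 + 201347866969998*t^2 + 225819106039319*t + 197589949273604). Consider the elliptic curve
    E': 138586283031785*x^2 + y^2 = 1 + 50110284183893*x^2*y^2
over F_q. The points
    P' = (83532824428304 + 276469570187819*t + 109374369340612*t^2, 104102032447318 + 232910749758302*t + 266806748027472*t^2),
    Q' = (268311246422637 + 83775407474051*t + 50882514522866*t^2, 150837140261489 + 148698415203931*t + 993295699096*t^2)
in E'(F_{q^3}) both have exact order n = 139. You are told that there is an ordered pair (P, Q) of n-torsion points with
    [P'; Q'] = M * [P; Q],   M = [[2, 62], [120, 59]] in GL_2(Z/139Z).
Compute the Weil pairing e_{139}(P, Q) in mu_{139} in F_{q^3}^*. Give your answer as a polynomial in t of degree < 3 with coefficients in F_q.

Under M = [[2,62],[120,59]] in GL_2(Z/139), e_{139}(P',Q') = e_{139}(P,Q)^(2*59-62*120 mod 139).
det M = 2*59 - 62*120 = -7322 = 45 (mod 139); 45^{-1} = 34 (mod 139).
Edwards->Montgomery: u=(1+y)/(1-y), v=u/x -> 71696481568769v^2=u^3+273247684019441u^2+u; then x_W=22118999711973u+124209632546784: y^2=x^3+57539974649906*x+139011846676180.
n = 139 = (10001011)_2 (8 bits, wt 4); accumulate f_{139,P'}(Q'+S)/f_{139,P'}(S) along the 7-step ladder.
So e_{139}(P',Q') = 13736634860150 + 118286911172417*t + 117170673482390*t^2.
Hence e(P,Q) = 183884720107608 + 178717933132431*t + 226991641601905*t^2 in F_{278280614032513^3}^*.

183884720107608 + 178717933132431*t + 226991641601905*t^2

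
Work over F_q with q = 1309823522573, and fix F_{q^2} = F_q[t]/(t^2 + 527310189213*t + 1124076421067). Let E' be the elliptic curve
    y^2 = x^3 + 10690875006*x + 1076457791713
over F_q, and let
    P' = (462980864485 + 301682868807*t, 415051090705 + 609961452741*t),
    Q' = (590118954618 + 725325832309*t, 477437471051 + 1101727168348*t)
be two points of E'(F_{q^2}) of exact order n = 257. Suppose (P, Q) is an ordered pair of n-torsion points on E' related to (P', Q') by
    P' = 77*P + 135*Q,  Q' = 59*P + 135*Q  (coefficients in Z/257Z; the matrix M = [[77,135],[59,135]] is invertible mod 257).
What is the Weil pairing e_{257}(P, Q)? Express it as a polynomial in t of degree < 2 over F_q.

466626450118 + 74091408297*t

e_{257} is bilinear + alternating on E[257], so e_{257}(77*P + 135*Q, 59*P + 135*Q) = e_{257}(P,Q)^(77*135-135*59).
So e_{257}(P,Q) = e_{257}(P',Q')^{134}, since 117*134 = 1 mod 257.
9-bit Miller (100000001) on E'/F_{1309823522573} with a'=10690875006, b'=1076457791713: accumulate tangent/chord ratios at Q'+S and P'+S'.
Miller gives e_{257}(P',Q') = 509662944915 + 348227410116*t in F_{1309823522573^2}.
Finally e_{257}(P,Q) = 466626450118 + 74091408297*t.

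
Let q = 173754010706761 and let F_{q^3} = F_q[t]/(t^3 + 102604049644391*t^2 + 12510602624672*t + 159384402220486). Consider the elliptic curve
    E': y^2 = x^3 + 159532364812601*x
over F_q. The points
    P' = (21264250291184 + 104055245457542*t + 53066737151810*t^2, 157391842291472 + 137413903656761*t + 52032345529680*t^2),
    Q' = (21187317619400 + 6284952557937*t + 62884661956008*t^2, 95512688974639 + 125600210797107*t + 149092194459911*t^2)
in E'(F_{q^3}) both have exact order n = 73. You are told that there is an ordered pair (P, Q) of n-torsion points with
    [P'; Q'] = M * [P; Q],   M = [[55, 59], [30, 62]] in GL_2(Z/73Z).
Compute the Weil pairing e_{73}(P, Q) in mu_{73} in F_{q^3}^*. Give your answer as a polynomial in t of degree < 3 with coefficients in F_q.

24720920756403 + 138595775474438*t + 172700867796976*t^2

Under M = [[55,59],[30,62]] in GL_2(Z/73), e_{73}(P',Q') = e_{73}(P,Q)^(55*62-59*30 mod 73).
Inverting 34 mod 73: 58. Thus e_{73}(P,Q) = e(P',Q')^{58}.
7-bit Miller (1001001) on E'/F_{173754010706761} with a'=159532364812601, b'=0: accumulate tangent/chord ratios at Q'+S and P'+S'.
f_P(D_Q)/f_Q(D_P) = 99524621441247 + 106353247671571*t + 139452384433941*t^2.
Hence e(P,Q) = 24720920756403 + 138595775474438*t + 172700867796976*t^2 in F_{173754010706761^3}^*.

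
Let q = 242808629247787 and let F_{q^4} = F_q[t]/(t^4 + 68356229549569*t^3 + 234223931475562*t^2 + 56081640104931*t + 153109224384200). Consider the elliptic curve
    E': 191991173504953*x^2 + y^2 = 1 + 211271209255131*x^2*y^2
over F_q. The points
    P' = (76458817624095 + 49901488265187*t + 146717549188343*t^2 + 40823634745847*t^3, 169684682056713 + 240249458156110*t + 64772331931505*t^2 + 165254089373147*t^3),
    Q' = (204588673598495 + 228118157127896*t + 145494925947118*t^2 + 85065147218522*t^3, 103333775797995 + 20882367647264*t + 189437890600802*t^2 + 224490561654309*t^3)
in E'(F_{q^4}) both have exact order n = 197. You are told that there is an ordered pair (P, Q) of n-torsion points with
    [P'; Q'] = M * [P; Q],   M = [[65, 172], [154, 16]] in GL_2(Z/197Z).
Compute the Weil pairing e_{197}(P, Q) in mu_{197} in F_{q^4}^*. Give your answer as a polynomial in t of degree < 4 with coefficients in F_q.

228804512061089 + 231120166732060*t + 3972756952884*t^2 + 116860277997704*t^3

The 197-Weil pairing on E[197] over F_{242808629247787} is alternating-bilinear: e_{197}(P',Q') = e_{197}(P,Q)^det(M).
So e_{197}(P,Q) = e_{197}(P',Q')^{45}, since 162*45 = 1 mod 197.
Map (x,y)_Ed via u=(1+y)/(1-y), v=(1+y)/((1-y)x) to Montgomery A=147031655861576,B=56301280760140; then to (a',b')=(206395255460832,194100714874193).
Double-and-add over 11000101: 8-1 doublings, 4-1 additions; each step l_{T,T}/v_{2T} or l_{T,P'}/v at Q'+S for random S.
e_{197}(P',Q') = 23792336619579 + 121769788103766*t + 212310851811619*t^2 + 58240432295740*t^3.
Raise to 45: e(P,Q) = 228804512061089 + 231120166732060*t + 3972756952884*t^2 + 116860277997704*t^3 in mu_{197}.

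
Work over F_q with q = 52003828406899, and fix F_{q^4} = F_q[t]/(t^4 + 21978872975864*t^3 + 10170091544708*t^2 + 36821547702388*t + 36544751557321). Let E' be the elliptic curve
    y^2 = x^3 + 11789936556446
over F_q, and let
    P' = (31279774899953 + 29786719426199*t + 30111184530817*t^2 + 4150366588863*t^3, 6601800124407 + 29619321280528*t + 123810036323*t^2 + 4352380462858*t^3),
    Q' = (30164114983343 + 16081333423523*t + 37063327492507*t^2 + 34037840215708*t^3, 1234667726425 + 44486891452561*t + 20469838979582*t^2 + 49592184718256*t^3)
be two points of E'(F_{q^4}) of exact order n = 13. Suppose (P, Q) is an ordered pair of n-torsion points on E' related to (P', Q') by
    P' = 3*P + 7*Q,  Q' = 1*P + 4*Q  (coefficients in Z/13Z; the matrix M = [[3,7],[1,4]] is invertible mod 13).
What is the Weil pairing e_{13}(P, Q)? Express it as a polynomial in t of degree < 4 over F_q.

5595308631423 + 8687669602320*t + 3784190677755*t^2 + 44211579833913*t^3

Since e_{13}(P,P)=e_{13}(Q,Q)=1 and e_{13}(Q,P)=e_{13}(P,Q)^{-1}, expanding e_{13}(3*P + 7*Q,1*P + 4*Q) leaves e(P,Q)^det(M).
Hence e(P,Q) = e(P',Q')^{8} where 8 = 5^{-1} mod 13.
4-bit Miller (1101) on E'/F_{52003828406899} with a'=0, b'=11789936556446: accumulate tangent/chord ratios at Q'+S and P'+S'.
The quotient is 47303362778813 + 31436666767657*t + 5792627953504*t^2 + 17360449319895*t^3.
Finally e_{13}(P,Q) = 5595308631423 + 8687669602320*t + 3784190677755*t^2 + 44211579833913*t^3.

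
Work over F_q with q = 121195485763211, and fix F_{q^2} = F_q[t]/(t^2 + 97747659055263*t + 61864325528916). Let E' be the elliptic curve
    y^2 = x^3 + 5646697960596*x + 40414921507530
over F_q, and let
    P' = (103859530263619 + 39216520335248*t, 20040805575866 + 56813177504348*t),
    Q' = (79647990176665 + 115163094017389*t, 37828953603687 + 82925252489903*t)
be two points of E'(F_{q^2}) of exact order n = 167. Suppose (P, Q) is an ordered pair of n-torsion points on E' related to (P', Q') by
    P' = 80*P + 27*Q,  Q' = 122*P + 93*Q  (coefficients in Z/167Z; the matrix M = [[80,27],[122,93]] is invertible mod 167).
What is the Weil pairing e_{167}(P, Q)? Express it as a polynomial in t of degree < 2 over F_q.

Under M = [[80,27],[122,93]] in GL_2(Z/167), e_{167}(P',Q') = e_{167}(P,Q)^(80*93-27*122 mod 167).
det M = 80*93 - 27*122 = 4146 = 138 (mod 167); 138^{-1} = 23 (mod 167).
n = 167 = (10100111)_2 (8 bits, wt 5); accumulate f_{167,P'}(Q'+S)/f_{167,P'}(S) along the 7-step ladder.
Miller gives e_{167}(P',Q') = 119026042752609 + 91103974391861*t in F_{121195485763211^2}.
(119026042752609 + 91103974391861*t)^{23} mod (121195485763211,f) = 16521577384079 + 108057701743560*t.

16521577384079 + 108057701743560*t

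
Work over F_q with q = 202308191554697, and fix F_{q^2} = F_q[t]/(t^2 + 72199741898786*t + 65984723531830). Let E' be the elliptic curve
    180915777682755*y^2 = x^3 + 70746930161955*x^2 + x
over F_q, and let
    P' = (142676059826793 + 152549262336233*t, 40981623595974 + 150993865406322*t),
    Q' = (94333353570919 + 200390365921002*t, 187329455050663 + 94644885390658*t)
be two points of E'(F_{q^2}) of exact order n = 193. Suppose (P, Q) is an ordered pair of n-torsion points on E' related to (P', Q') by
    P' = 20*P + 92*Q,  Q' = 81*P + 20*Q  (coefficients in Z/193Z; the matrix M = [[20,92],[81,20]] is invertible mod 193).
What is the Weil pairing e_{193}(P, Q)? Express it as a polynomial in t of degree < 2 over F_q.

Under M = [[20,92],[81,20]] in GL_2(Z/193), e_{193}(P',Q') = e_{193}(P,Q)^(20*20-92*81 mod 193).
So e_{193}(P,Q) = e_{193}(P',Q')^{180}, since 89*180 = 1 mod 193.
Set x_W=55546080103468*u+33482755614096, y_W=55546080103468*v; then E': y_W^2=x_W^3+180749778404036*x_W+148438467569896.
Build f_{193,P'} and f_{193,Q'} via the 8-bit ladder of 193=11000001_2; evaluate at shifted divisors; quotient in F_{202308191554697^2}.
Result: e(P',Q') = 121334781346733 + 70195076743629*t.
Thus e_{193}(P,Q) = 79947630074622 + 73569192364376*t.

79947630074622 + 73569192364376*t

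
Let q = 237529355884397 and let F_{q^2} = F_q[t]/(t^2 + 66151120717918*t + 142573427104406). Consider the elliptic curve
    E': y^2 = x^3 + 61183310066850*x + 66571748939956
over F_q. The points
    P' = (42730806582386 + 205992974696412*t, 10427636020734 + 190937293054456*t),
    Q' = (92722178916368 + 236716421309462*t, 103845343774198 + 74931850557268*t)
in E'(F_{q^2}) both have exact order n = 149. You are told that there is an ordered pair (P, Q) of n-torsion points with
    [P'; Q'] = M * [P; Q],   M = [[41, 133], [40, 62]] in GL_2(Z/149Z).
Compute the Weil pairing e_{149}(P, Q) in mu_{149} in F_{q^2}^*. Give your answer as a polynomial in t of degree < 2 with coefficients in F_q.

13144333572034 + 158042639996480*t

Since e_{149}(P,P)=e_{149}(Q,Q)=1 and e_{149}(Q,P)=e_{149}(P,Q)^{-1}, expanding e_{149}(41*P + 133*Q,40*P + 62*Q) leaves e(P,Q)^det(M).
det(M) mod 149 = 53; its inverse in (Z/149)^* is 45 (check: 53*45 mod 149 = 1).
Run Miller on y^2=x^3+61183310066850*x+66571748939956 over F_{237529355884397}: ladder 10010101 (8 bits); e = f_P(D_Q)/f_Q(D_P).
The quotient is 9275260927167 + 29580596438549*t.
e_{149}(P,Q) = (9275260927167 + 29580596438549*t)^{45} = 13144333572034 + 158042639996480*t.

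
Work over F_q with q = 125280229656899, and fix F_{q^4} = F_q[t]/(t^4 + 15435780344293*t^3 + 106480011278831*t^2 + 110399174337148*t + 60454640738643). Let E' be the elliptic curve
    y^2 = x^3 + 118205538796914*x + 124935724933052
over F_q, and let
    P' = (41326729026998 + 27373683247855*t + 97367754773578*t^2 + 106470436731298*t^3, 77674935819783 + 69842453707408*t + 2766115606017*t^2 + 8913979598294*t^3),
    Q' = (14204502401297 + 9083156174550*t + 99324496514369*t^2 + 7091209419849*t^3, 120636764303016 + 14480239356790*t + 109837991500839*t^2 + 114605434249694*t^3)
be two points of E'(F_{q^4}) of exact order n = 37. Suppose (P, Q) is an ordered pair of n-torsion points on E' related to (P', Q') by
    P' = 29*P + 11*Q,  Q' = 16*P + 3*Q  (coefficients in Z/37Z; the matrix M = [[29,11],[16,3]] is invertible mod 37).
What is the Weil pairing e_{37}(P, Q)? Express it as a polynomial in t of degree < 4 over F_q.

89478837356473 + 84474107503205*t + 30926042444542*t^2 + 122961067113419*t^3

Since e_{37}(P,P)=e_{37}(Q,Q)=1 and e_{37}(Q,P)=e_{37}(P,Q)^{-1}, expanding e_{37}(29*P + 11*Q,16*P + 3*Q) leaves e(P,Q)^det(M).
Inverting 22 mod 37: 32. Thus e_{37}(P,Q) = e(P',Q')^{32}.
Build f_{37,P'} and f_{37,Q'} via the 6-bit ladder of 37=100101_2; evaluate at shifted divisors; quotient in F_{125280229656899^4}.
Miller gives e_{37}(P',Q') = 117568066935981 + 75798429460139*t + 1490487884252*t^2 + 95059523968447*t^3 in F_{125280229656899^4}.
Finally e_{37}(P,Q) = 89478837356473 + 84474107503205*t + 30926042444542*t^2 + 122961067113419*t^3.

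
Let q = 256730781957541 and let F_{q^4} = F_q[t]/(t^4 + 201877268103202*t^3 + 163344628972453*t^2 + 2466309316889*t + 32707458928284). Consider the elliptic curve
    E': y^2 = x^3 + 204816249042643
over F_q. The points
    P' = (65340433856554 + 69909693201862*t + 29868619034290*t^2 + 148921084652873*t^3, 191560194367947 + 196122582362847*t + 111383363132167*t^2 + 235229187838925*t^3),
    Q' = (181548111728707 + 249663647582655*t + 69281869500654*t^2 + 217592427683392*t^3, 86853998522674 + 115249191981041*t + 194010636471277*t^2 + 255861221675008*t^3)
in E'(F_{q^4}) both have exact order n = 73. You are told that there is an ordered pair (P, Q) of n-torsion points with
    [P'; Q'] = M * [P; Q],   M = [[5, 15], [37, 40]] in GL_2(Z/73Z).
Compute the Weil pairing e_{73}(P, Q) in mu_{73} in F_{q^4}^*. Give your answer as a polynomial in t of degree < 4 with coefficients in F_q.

e_{73}(aP+bQ,cP+dQ) = e_{73}(P,Q)^(ad-bc); with (a,b,c,d)=(5,15,37,40) this gives the det-73 law.
det M = 5*40 - 15*37 = -355 = 10 (mod 73); 10^{-1} = 22 (mod 73).
7-bit Miller (1001001) on E'/F_{256730781957541} with a'=0, b'=204816249042643: accumulate tangent/chord ratios at Q'+S and P'+S'.
f_P(D_Q)/f_Q(D_P) = 208785551971530 + 225192564510856*t + 248577121051443*t^2 + 139085841418924*t^3.
Thus e_{73}(P,Q) = 81537676177544 + 94588343171081*t + 217402278010356*t^2 + 192845596310987*t^3.

81537676177544 + 94588343171081*t + 217402278010356*t^2 + 192845596310987*t^3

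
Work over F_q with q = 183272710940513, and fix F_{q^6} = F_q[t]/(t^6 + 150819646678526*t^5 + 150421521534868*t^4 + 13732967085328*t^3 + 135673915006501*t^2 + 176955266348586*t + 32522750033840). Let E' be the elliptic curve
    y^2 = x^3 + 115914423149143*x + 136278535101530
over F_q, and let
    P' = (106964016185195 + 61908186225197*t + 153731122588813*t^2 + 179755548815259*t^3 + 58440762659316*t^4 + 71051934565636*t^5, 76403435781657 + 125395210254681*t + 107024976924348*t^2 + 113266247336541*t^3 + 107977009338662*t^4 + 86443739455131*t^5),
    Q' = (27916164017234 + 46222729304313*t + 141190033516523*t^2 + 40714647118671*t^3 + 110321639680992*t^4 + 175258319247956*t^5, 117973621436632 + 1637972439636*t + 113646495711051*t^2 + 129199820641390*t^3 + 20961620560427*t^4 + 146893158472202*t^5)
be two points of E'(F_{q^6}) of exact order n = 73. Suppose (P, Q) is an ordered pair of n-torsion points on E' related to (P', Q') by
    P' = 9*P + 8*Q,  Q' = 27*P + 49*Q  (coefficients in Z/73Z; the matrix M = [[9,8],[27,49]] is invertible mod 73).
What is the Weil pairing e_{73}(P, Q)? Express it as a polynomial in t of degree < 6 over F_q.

The 73-Weil pairing on E[73] over F_{183272710940513} is alternating-bilinear: e_{73}(P',Q') = e_{73}(P,Q)^det(M).
det(M) mod 73 = 6; its inverse in (Z/73)^* is 61 (check: 6*61 mod 73 = 1).
Miller loop for e_{73} over F_{183272710940513^6}: bits of 73 = 1001001; 6 double steps + 2 add steps, l/v at each.
Result: e(P',Q') = 149373273264435 + 136868792019404*t + 116827191737478*t^2 + 60684591743267*t^3 + 55079407730517*t^4 + 24357799728608*t^5.
Finally e_{73}(P,Q) = 98951989896030 + 20338959324441*t + 62632013289846*t^2 + 149806818275231*t^3 + 113030858542543*t^4 + 107389461729986*t^5.

98951989896030 + 20338959324441*t + 62632013289846*t^2 + 149806818275231*t^3 + 113030858542543*t^4 + 107389461729986*t^5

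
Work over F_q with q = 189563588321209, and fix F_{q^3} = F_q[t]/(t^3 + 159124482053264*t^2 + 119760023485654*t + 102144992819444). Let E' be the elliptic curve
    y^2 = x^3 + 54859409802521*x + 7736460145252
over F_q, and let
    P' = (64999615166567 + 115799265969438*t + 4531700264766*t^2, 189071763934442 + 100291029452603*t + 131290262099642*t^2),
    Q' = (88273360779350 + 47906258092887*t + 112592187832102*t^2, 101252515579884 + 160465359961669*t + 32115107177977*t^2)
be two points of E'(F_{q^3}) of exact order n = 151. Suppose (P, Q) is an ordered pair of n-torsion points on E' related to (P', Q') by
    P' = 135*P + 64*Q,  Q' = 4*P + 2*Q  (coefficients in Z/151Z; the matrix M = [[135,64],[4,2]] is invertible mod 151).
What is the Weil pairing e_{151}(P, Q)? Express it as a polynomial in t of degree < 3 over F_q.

e_{151} is bilinear + alternating on E[151], so e_{151}(135*P + 64*Q, 4*P + 2*Q) = e_{151}(P,Q)^(135*2-64*4).
Hence e(P,Q) = e(P',Q')^{54} where 54 = 14^{-1} mod 151.
8-bit Miller (10010111) on E'/F_{189563588321209} with a'=54859409802521, b'=7736460145252: accumulate tangent/chord ratios at Q'+S and P'+S'.
e_{151}(P',Q') = 13533963358127 + 151027970647397*t + 134537959868401*t^2.
Finally e_{151}(P,Q) = 92474018155966 + 161094848145360*t + 128279982103381*t^2.

92474018155966 + 161094848145360*t + 128279982103381*t^2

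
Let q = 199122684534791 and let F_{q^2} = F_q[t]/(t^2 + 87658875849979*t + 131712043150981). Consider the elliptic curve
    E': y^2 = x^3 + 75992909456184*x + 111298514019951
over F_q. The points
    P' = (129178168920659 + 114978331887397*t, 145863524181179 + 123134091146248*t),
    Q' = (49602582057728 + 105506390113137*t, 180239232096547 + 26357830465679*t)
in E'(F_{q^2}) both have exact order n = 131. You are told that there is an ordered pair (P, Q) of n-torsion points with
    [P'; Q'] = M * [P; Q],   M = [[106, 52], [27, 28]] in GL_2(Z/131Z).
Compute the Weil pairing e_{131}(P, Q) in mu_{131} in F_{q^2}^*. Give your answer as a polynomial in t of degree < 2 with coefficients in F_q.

14544816391318 + 187878910742871*t

e_{131}(aP+bQ,cP+dQ) = e_{131}(P,Q)^(ad-bc); with (a,b,c,d)=(106,52,27,28) this gives the det-131 law.
So e_{131}(P,Q) = e_{131}(P',Q')^{49}, since 123*49 = 1 mod 131.
n = 131 = (10000011)_2 (8 bits, wt 3); accumulate f_{131,P'}(Q'+S)/f_{131,P'}(S) along the 7-step ladder.
e_{131}(P',Q') = 94231003686746 + 112781204094291*t.
e_{131}(P,Q) = (94231003686746 + 112781204094291*t)^{49} = 14544816391318 + 187878910742871*t.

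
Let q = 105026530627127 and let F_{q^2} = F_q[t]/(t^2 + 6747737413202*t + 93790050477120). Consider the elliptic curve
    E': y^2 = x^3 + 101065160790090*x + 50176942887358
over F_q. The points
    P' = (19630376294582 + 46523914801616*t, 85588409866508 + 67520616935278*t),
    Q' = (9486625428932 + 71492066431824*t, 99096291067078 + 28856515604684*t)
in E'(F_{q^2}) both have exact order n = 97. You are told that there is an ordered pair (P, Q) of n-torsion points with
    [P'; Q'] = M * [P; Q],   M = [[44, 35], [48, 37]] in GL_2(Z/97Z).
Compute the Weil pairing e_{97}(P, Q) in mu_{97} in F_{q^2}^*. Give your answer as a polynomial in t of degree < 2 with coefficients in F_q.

e_{97} is bilinear + alternating on E[97], so e_{97}(44*P + 35*Q, 48*P + 37*Q) = e_{97}(P,Q)^(44*37-35*48).
Hence e(P,Q) = e(P',Q')^{69} where 69 = 45^{-1} mod 97.
Miller loop for e_{97} over F_{105026530627127^2}: bits of 97 = 1100001; 6 double steps + 2 add steps, l/v at each.
f_P(D_Q)/f_Q(D_P) = 100432256632815 + 38462381643687*t.
Hence e(P,Q) = 40597140249075 + 54406718475802*t in F_{105026530627127^2}^*.

40597140249075 + 54406718475802*t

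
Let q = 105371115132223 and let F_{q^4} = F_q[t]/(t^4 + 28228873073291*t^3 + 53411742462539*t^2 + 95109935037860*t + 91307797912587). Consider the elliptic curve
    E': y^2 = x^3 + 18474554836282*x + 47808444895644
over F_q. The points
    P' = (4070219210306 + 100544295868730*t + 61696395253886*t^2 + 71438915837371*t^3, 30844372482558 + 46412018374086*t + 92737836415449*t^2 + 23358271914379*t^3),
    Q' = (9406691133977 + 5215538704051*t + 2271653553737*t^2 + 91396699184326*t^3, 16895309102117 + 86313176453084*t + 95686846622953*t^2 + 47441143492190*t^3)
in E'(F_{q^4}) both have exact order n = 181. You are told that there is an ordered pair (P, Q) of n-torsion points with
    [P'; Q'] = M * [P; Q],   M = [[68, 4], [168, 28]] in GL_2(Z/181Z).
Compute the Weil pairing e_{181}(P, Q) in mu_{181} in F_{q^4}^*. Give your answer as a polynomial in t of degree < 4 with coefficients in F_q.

16803464203617 + 91179275021199*t + 28542819241067*t^2 + 100810411341964*t^3

The 181-Weil pairing on E[181] over F_{105371115132223} is alternating-bilinear: e_{181}(P',Q') = e_{181}(P,Q)^det(M).
Inverting 146 mod 181: 31. Thus e_{181}(P,Q) = e(P',Q')^{31}.
Double-and-add over 10110101: 8-1 doublings, 5-1 additions; each step l_{T,T}/v_{2T} or l_{T,P'}/v at Q'+S for random S.
The quotient is 77781959436984 + 27934991585098*t + 12479693740087*t^2 + 100309732529231*t^3.
Hence e(P,Q) = 16803464203617 + 91179275021199*t + 28542819241067*t^2 + 100810411341964*t^3 in F_{105371115132223^4}^*.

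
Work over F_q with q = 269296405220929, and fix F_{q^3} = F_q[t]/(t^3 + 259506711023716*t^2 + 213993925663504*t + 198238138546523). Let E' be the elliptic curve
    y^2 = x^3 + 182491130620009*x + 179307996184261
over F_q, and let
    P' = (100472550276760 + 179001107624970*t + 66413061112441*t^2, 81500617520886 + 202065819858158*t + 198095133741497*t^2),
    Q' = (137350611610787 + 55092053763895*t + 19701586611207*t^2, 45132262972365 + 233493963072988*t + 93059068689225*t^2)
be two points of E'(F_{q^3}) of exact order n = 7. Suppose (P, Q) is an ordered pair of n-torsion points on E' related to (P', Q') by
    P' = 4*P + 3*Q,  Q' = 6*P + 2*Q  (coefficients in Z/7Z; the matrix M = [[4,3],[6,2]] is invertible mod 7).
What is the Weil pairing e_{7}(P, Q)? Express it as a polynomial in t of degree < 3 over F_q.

95885192851196 + 224085313663912*t + 37007018299096*t^2

Alternating bilinearity on E[7] (values in mu_{7} in F_{269296405220929^3}) gives e(P',Q') = e(P,Q)^det(M).
Inverting 4 mod 7: 2. Thus e_{7}(P,Q) = e(P',Q')^{2}.
Miller loop for e_{7} over F_{269296405220929^3}: bits of 7 = 111; 2 double steps + 2 add steps, l/v at each.
Miller gives e_{7}(P',Q') = 223244688396204 + 166187711255262*t + 44020664063928*t^2 in F_{269296405220929^3}.
(223244688396204 + 166187711255262*t + 44020664063928*t^2)^{2} mod (269296405220929,f) = 95885192851196 + 224085313663912*t + 37007018299096*t^2.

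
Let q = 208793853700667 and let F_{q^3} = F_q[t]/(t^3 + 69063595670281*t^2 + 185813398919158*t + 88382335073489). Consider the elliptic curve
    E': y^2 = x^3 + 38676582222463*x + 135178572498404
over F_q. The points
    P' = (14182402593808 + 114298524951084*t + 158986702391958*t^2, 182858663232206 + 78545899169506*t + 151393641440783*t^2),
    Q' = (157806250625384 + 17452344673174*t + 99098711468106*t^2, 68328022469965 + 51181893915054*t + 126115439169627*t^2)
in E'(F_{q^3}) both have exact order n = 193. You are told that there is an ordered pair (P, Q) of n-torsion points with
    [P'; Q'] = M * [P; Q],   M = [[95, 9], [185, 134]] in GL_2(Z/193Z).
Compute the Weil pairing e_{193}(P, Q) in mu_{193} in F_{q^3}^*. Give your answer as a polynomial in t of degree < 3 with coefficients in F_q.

198253046459115 + 198123969428479*t + 127095504373935*t^2

e_{193} is bilinear + alternating on E[193], so e_{193}(95*P + 9*Q, 185*P + 134*Q) = e_{193}(P,Q)^(95*134-9*185).
So e_{193}(P,Q) = e_{193}(P',Q')^{190}, since 64*190 = 1 mod 193.
Miller loop for e_{193} over F_{208793853700667^3}: bits of 193 = 11000001; 7 double steps + 2 add steps, l/v at each.
So e_{193}(P',Q') = 19892020494333 + 154960930363413*t + 95726789962950*t^2.
e_{193}(P,Q) = (19892020494333 + 154960930363413*t + 95726789962950*t^2)^{190} = 198253046459115 + 198123969428479*t + 127095504373935*t^2.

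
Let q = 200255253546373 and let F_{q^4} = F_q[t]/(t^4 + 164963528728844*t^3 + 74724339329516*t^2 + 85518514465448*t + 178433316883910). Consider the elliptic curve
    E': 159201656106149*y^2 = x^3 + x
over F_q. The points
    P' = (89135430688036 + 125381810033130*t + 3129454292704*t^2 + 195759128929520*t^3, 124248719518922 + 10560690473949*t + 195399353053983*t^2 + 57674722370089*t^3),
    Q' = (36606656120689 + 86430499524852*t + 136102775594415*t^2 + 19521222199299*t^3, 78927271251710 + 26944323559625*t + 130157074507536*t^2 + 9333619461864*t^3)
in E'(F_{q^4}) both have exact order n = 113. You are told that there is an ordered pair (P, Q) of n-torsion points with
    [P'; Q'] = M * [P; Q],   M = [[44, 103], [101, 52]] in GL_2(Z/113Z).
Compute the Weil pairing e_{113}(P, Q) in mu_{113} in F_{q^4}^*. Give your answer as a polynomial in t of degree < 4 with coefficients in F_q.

191042780958243 + 88874714198109*t + 16561908248226*t^2 + 121871984297429*t^3

Alternating bilinearity on E[113] (values in mu_{113} in F_{200255253546373^4}) gives e(P',Q') = e(P,Q)^det(M).
So e_{113}(P,Q) = e_{113}(P',Q')^{70}, since 21*70 = 1 mod 113.
(x,y)|->(54916279808908x,54916279808908y) sends E' to y^2=x^3+70797004961678*x.
7-bit Miller (1110001) on E'/F_{200255253546373} with a'=70797004961678, b'=0: accumulate tangent/chord ratios at Q'+S and P'+S'.
The quotient is 80411348646523 + 77022245497492*t + 56564524385810*t^2 + 76237882091388*t^3.
Thus e_{113}(P,Q) = 191042780958243 + 88874714198109*t + 16561908248226*t^2 + 121871984297429*t^3.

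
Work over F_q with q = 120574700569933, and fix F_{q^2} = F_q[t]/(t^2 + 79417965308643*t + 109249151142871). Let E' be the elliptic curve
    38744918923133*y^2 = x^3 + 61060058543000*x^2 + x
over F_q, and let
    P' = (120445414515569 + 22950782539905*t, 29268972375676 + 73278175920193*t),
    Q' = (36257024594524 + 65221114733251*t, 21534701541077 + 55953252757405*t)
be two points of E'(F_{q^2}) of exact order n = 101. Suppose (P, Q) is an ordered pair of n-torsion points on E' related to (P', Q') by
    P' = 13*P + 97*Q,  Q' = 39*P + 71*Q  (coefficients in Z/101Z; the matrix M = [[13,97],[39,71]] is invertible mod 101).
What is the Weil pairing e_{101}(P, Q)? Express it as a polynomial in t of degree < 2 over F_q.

e_{101} is bilinear + alternating on E[101], so e_{101}(13*P + 97*Q, 39*P + 71*Q) = e_{101}(P,Q)^(13*71-97*39).
det(M) mod 101 = 69; its inverse in (Z/101)^* is 41 (check: 69*41 mod 101 = 1).
(x,y)|->(7410948377576x+75334971309419,7410948377576y) sends E' to y^2=x^3+58851433894687*x+102577018384190.
Double-and-add over 1100101: 7-1 doublings, 4-1 additions; each step l_{T,T}/v_{2T} or l_{T,P'}/v at Q'+S for random S.
f_P(D_Q)/f_Q(D_P) = 32886219952761 + 119571030518677*t.
(32886219952761 + 119571030518677*t)^{41} mod (120574700569933,f) = 117957218855739 + 7820647246223*t.

117957218855739 + 7820647246223*t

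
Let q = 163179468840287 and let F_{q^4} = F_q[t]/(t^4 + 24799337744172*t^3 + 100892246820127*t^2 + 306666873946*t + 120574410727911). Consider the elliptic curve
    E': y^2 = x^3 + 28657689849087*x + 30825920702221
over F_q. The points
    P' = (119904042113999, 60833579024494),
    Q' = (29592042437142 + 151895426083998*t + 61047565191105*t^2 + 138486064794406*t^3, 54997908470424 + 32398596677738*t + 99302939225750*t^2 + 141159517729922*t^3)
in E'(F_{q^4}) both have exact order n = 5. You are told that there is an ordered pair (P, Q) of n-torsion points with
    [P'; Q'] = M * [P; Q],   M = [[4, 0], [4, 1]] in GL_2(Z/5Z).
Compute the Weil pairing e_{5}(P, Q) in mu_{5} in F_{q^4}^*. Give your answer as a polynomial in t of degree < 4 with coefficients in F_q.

The 5-Weil pairing on E[5] over F_{163179468840287} is alternating-bilinear: e_{5}(P',Q') = e_{5}(P,Q)^det(M).
det M = 4*1 - 0*4 = 4 = 4 (mod 5); 4^{-1} = 4 (mod 5).
n = 5 = (101)_2 (3 bits, wt 2); accumulate f_{5,P'}(Q'+S)/f_{5,P'}(S) along the 2-step ladder.
e_{5}(P',Q') = 97554768580055 + 827595369366*t + 46462331491302*t^2 + 134840263632883*t^3.
Finally e_{5}(P,Q) = 69000129073135 + 139963721740926*t + 158362495683068*t^2 + 75525649870697*t^3.

69000129073135 + 139963721740926*t + 158362495683068*t^2 + 75525649870697*t^3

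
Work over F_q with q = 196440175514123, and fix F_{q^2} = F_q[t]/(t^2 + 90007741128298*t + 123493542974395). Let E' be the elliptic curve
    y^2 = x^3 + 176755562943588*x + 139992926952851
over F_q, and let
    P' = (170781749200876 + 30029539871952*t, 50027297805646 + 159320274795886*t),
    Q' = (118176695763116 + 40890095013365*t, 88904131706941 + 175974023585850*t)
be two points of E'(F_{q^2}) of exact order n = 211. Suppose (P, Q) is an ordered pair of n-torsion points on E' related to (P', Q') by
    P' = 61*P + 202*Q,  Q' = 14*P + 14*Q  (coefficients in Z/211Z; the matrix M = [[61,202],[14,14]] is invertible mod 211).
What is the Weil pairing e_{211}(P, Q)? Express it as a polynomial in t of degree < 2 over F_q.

e_{211} is bilinear + alternating on E[211], so e_{211}(61*P + 202*Q, 14*P + 14*Q) = e_{211}(P,Q)^(61*14-202*14).
Inverting 136 mod 211: 45. Thus e_{211}(P,Q) = e(P',Q')^{45}.
Build f_{211,P'} and f_{211,Q'} via the 8-bit ladder of 211=11010011_2; evaluate at shifted divisors; quotient in F_{196440175514123^2}.
Miller gives e_{211}(P',Q') = 99562735711318 + 67924099808804*t in F_{196440175514123^2}.
(99562735711318 + 67924099808804*t)^{45} mod (196440175514123,f) = 37500804901138 + 158662092159833*t.

37500804901138 + 158662092159833*t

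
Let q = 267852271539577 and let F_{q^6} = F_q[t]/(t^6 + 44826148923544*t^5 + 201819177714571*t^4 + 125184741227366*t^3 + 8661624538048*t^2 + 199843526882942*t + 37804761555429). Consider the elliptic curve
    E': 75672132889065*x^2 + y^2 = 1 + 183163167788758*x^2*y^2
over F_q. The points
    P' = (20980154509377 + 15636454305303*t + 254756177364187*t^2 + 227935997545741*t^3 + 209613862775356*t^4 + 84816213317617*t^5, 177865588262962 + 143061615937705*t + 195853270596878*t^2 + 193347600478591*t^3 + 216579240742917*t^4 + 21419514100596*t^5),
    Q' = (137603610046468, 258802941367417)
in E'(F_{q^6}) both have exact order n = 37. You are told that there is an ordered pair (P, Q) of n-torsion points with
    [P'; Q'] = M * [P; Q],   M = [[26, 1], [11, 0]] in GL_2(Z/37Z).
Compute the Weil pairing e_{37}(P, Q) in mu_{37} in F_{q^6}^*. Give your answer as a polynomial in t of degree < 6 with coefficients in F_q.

194932246032227 + 107053899767640*t + 81431055505872*t^2 + 246103577444702*t^3 + 2811260255510*t^4 + 31956973965293*t^5

The 37-Weil pairing on E[37] over F_{267852271539577} is alternating-bilinear: e_{37}(P',Q') = e_{37}(P,Q)^det(M).
det M = 26*0 - 1*11 = -11 = 26 (mod 37); 26^{-1} = 10 (mod 37).
Edwards->Montgomery: u=(1+y)/(1-y), v=u/x -> 424917611286v^2=u^3+58708046691092u^2+u; then x_W=40090309159971u+266349443062618: y^2=x^3+146945667283577*x+113856830597581.
Miller loop for e_{37} over F_{267852271539577^6}: bits of 37 = 100101; 5 double steps + 2 add steps, l/v at each.
e_{37}(P',Q') = 225427074847815 + 133156656098415*t + 126263679769955*t^2 + 262696845008775*t^3 + 260419249790197*t^4 + 86964115480591*t^5.
(225427074847815 + 133156656098415*t + 126263679769955*t^2 + 262696845008775*t^3 + 260419249790197*t^4 + 86964115480591*t^5)^{10} mod (267852271539577,f) = 194932246032227 + 107053899767640*t + 81431055505872*t^2 + 246103577444702*t^3 + 2811260255510*t^4 + 31956973965293*t^5.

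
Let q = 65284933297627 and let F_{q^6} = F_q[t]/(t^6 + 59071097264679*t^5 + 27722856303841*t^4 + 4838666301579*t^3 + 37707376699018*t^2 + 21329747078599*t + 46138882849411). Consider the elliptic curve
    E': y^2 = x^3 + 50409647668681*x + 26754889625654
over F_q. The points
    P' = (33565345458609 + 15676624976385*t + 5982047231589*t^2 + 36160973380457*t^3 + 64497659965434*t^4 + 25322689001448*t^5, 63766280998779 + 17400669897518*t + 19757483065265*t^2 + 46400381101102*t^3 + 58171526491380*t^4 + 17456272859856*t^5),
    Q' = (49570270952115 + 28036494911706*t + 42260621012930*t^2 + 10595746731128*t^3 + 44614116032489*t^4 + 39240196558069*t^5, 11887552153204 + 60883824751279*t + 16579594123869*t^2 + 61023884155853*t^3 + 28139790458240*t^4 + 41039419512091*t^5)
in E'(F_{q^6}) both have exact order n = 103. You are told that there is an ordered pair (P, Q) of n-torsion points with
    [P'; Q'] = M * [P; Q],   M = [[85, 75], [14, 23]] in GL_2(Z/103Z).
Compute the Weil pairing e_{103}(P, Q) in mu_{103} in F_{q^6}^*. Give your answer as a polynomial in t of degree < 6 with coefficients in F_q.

Since e_{103}(P,P)=e_{103}(Q,Q)=1 and e_{103}(Q,P)=e_{103}(P,Q)^{-1}, expanding e_{103}(85*P + 75*Q,14*P + 23*Q) leaves e(P,Q)^det(M).
det(M) mod 103 = 81; its inverse in (Z/103)^* is 14 (check: 81*14 mod 103 = 1).
7-bit Miller (1100111) on E'/F_{65284933297627} with a'=50409647668681, b'=26754889625654: accumulate tangent/chord ratios at Q'+S and P'+S'.
e_{103}(P',Q') = 39600026431062 + 54603978168584*t + 49003993156001*t^2 + 5219332195214*t^3 + 54369466711661*t^4 + 42264384288678*t^5.
Hence e(P,Q) = 24166141566010 + 41972856474998*t + 61141152958709*t^2 + 53083700415997*t^3 + 38094387794709*t^4 + 55716162493196*t^5 in F_{65284933297627^6}^*.

24166141566010 + 41972856474998*t + 61141152958709*t^2 + 53083700415997*t^3 + 38094387794709*t^4 + 55716162493196*t^5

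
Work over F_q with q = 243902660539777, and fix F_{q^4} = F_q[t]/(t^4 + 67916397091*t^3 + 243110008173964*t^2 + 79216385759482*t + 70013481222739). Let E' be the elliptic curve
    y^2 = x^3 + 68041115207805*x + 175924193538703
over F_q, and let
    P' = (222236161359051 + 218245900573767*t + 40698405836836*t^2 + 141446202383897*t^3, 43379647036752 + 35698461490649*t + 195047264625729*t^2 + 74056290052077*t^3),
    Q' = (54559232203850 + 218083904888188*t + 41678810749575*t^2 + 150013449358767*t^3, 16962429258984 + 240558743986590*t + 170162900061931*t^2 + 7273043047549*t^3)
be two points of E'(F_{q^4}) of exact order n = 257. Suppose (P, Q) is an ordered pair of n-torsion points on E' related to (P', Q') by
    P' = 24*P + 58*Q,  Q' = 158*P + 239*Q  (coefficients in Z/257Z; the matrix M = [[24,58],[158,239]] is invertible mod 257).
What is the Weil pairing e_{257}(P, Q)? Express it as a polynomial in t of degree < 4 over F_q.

187681758657324 + 192247637930411*t + 139012511491191*t^2 + 63710165800302*t^3

Since e_{257}(P,P)=e_{257}(Q,Q)=1 and e_{257}(Q,P)=e_{257}(P,Q)^{-1}, expanding e_{257}(24*P + 58*Q,158*P + 239*Q) leaves e(P,Q)^det(M).
Inverting 170 mod 257: 192. Thus e_{257}(P,Q) = e(P',Q')^{192}.
Miller loop for e_{257} over F_{243902660539777^4}: bits of 257 = 100000001; 8 double steps + 1 add steps, l/v at each.
e_{257}(P',Q') = 194068571655133 + 179266919198122*t + 157615797476803*t^2 + 209810531898222*t^3.
e_{257}(P,Q) = (194068571655133 + 179266919198122*t + 157615797476803*t^2 + 209810531898222*t^3)^{192} = 187681758657324 + 192247637930411*t + 139012511491191*t^2 + 63710165800302*t^3.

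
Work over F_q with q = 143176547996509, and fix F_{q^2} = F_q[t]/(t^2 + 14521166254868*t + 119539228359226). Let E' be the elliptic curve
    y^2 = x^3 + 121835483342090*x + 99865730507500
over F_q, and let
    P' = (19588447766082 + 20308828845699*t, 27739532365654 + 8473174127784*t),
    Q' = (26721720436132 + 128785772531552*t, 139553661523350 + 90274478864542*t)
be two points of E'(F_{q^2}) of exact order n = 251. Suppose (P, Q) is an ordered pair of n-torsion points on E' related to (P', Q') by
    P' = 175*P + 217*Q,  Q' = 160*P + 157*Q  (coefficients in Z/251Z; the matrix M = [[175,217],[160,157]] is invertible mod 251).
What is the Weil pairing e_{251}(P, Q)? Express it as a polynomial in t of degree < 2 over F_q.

e_{251} is bilinear + alternating on E[251], so e_{251}(175*P + 217*Q, 160*P + 157*Q) = e_{251}(P,Q)^(175*157-217*160).
Hence e(P,Q) = e(P',Q')^{96} where 96 = 34^{-1} mod 251.
Run Miller on y^2=x^3+121835483342090*x+99865730507500 over F_{143176547996509}: ladder 11111011 (8 bits); e = f_P(D_Q)/f_Q(D_P).
f_P(D_Q)/f_Q(D_P) = 50698861314880 + 32854617402867*t.
Finally e_{251}(P,Q) = 21014494788105 + 136037347797046*t.

21014494788105 + 136037347797046*t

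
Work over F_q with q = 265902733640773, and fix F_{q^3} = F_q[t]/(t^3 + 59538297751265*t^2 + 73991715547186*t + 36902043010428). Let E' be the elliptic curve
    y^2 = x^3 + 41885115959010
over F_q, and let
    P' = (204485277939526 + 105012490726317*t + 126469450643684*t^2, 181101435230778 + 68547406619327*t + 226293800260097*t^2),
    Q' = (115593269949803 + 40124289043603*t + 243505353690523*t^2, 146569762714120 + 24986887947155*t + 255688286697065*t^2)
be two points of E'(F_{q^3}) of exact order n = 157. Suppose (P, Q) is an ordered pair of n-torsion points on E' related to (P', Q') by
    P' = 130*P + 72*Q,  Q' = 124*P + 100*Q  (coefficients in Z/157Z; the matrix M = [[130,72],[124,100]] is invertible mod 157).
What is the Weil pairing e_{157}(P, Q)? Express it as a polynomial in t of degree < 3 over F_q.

Alternating bilinearity on E[157] (values in mu_{157} in F_{265902733640773^3}) gives e(P',Q') = e(P,Q)^det(M).
det M = 130*100 - 72*124 = 4072 = 147 (mod 157); 147^{-1} = 47 (mod 157).
Run Miller on y^2=x^3+41885115959010 over F_{265902733640773}: ladder 10011101 (8 bits); e = f_P(D_Q)/f_Q(D_P).
Result: e(P',Q') = 180777144476225 + 32234534560848*t + 12276606510430*t^2.
Finally e_{157}(P,Q) = 203594305649222 + 226569801939726*t + 128114059681482*t^2.

203594305649222 + 226569801939726*t + 128114059681482*t^2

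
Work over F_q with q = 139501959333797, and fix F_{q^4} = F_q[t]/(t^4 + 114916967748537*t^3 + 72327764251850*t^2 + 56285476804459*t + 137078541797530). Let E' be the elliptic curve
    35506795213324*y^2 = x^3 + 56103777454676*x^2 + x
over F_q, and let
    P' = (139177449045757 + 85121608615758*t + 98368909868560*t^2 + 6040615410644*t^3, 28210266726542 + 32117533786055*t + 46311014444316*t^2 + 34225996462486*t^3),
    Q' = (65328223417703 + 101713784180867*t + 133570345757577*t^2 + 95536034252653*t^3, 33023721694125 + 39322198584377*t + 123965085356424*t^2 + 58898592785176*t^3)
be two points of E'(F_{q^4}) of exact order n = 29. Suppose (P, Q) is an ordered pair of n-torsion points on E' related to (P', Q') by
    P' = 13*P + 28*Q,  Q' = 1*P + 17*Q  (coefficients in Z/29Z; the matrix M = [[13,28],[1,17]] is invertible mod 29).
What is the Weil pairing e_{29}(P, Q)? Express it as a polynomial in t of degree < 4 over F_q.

e_{29}(aP+bQ,cP+dQ) = e_{29}(P,Q)^(ad-bc); with (a,b,c,d)=(13,28,1,17) this gives the det-29 law.
det(M) mod 29 = 19; its inverse in (Z/29)^* is 26 (check: 19*26 mod 29 = 1).
(x,y)|->(24272873649598x+119283285406029,24272873649598y) sends E' to y^2=x^3+32942224800840*x+51122342241844.
Miller loop for e_{29} over F_{139501959333797^4}: bits of 29 = 11101; 4 double steps + 3 add steps, l/v at each.
So e_{29}(P',Q') = 135304588039117 + 137652835622912*t + 62300888452513*t^2 + 120689992959094*t^3.
(135304588039117 + 137652835622912*t + 62300888452513*t^2 + 120689992959094*t^3)^{26} mod (139501959333797,f) = 107239594162313 + 130421392787762*t + 43562795054278*t^2 + 138646461482219*t^3.

107239594162313 + 130421392787762*t + 43562795054278*t^2 + 138646461482219*t^3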